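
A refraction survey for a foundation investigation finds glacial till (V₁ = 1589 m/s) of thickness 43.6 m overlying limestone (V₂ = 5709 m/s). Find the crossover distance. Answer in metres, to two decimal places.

116.06 m

θ_c = arcsin(1589/5709) = 16.16°, so cos θ_c = 0.9605 and tᵢ = 2h cos θ_c/V₁ = 0.0527 s.
At crossover x/V₁ = x/V₂ + tᵢ ⇒ x = tᵢ/(1/V₁ − 1/V₂) = 0.05271/(6.2933e-04 − 1.7516e-04) = 116.06 m.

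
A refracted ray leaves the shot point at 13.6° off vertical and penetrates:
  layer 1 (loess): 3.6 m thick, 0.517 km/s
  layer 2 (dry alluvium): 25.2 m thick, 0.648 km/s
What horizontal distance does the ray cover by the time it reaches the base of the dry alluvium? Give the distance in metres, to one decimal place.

8.6 m

p = sin θ₁/V₁ = sin 13.6°/0.517 = 4.5482e-01 s/km is conserved through the stack.
Layer 1: θ = 13.60°; offset = 3.6·tan 13.60° = 0.871 m.
Layer 2: sin θ = p·0.648 = 0.2947 → θ = 17.14°; offset = 25.2·tan 17.14° = 7.772 m.
Summing the layer offsets gives 8.643 m.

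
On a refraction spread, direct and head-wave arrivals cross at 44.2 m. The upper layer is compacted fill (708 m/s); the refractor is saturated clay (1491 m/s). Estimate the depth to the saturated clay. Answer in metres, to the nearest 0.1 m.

h = (x_cross/2)·√((V₂−V₁)/(V₂+V₁)).
(V₂−V₁)/(V₂+V₁) = (1491−708)/(1491+708) = 0.3561; √ = 0.5967.
h = (44.2/2)·0.5967 = 13.19 m.

13.2 m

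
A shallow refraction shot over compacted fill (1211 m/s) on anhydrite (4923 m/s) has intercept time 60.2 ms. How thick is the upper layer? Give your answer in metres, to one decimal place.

37.6 m

h = tᵢ·V₁·V₂ / (2·√(V₂²−V₁²)).
√(V₂²−V₁²) = √(4923² − 1211²) = 4771.7 m/s.
h = 0.0602 s × 1211 × 4923 / (2 × 4771.7) = 37.61 m.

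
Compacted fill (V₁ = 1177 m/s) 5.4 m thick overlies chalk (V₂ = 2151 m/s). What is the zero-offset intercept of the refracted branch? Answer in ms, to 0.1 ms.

7.7 ms

tᵢ = 2h·√(V₂²−V₁²)/(V₁V₂).
√(V₂²−V₁²) = √(2151²−1177²) = 1800.4 m/s.
tᵢ = 2·5.4·1800.4/(1177·2151) = 0.00768 s.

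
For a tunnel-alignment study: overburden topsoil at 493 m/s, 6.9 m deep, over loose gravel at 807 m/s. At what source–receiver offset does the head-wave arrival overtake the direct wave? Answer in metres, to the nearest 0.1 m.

28.1 m

x_cross = 2h·√((V₂+V₁)/(V₂−V₁)).
(V₂+V₁)/(V₂−V₁) = (807+493)/(807−493) = 4.1401; √ = 2.0347.
x_cross = 2·6.9·2.0347 = 28.08 m.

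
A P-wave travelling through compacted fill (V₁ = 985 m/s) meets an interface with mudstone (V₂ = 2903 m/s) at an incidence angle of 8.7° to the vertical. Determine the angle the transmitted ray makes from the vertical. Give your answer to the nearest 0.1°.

Snell's law: sin θ₂ = (V₂/V₁)·sin θ₁ = (2903/985)·sin 8.7° = 0.4458.
θ₂ = arcsin 0.4458 = 26.47° from the normal.

26.5°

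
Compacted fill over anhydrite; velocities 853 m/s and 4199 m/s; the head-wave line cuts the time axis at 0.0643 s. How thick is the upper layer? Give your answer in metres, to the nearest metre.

θ_c = arcsin(853/4199) = 11.72°; cos θ_c = 0.9791.
tᵢ = 2h cos θ_c/V₁ ⇒ h = tᵢ·V₁/(2 cos θ_c) = 0.0643·853/(2·0.9791) = 28.01 m.

28 m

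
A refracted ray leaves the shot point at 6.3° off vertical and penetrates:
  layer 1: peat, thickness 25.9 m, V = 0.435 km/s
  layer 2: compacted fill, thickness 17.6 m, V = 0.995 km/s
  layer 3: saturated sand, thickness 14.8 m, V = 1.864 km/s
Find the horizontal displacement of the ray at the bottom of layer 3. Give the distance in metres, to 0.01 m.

15.31 m

Apply Snell's law at each interface; in layer i the horizontal offset is hᵢ·tan θᵢ.
Layer 1: θ = 6.30°; offset = 25.9·tan 6.30° = 2.8594 m.
Layer 2: sin θ = 0.995·sin 6.3°/0.435 = 0.2510, θ = 14.54°; offset = 17.6·tan 14.54° = 4.5637 m.
Layer 3: sin θ = 1.864·sin 6.3°/0.435 = 0.4702, θ = 28.05°; offset = 14.8·tan 28.05° = 7.8854 m.
Total horizontal offset = 15.3085 m.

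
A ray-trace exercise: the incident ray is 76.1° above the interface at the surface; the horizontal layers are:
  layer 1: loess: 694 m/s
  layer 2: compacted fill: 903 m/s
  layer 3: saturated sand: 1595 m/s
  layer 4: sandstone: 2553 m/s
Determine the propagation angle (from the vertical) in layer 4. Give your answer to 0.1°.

From the normal: θ₁ = 90° − 76.1° = 13.9°.
Ray parameter p = sin 13.9° / 694 = 3.4615e-04 s/m.
sin θ_4 = p·V_4 = 3.4615e-04 × 2553 = 0.8837.
θ_4 = arcsin 0.8837 = 62.09°.

62.1°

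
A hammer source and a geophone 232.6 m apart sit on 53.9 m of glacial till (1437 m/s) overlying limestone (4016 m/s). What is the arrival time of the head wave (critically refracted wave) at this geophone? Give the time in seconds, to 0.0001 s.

t = x/V₂ + 2h·√(V₂²−V₁²)/(V₁V₂).
√(V₂²−V₁²) = √(4016²−1437²) = 3750.1 m/s; delay term = 2·53.9·3750.1/(1437·4016) = 0.07005 s.
t = 232.6/4016 + 0.07005 = 0.12797 s.

0.1280 s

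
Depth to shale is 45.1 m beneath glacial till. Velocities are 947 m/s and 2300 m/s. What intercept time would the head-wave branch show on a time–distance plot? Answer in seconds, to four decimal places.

tᵢ = 2h·√(V₂²−V₁²)/(V₁V₂).
√(V₂²−V₁²) = √(2300²−947²) = 2096.0 m/s.
tᵢ = 2·45.1·2096.0/(947·2300) = 0.08680 s.

0.0868 s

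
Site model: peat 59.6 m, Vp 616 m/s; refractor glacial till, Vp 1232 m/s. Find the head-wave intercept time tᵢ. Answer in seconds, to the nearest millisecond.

tᵢ = 2h·√(V₂²−V₁²)/(V₁V₂).
√(V₂²−V₁²) = √(1232²−616²) = 1066.9 m/s.
tᵢ = 2·59.6·1066.9/(616·1232) = 0.16758 s.

0.168 s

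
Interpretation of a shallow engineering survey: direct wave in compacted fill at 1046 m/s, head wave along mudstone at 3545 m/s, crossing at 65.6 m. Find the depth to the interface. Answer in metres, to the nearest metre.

24 m

x_cross = 2h·√((V₂+V₁)/(V₂−V₁)) → h = x_cross / (2·√((V₂+V₁)/(V₂−V₁))).
√((V₂+V₁)/(V₂−V₁)) = √((3545+1046)/(3545−1046)) = 1.3554.
h = 65.6 / (2·1.3554) = 24.20 m.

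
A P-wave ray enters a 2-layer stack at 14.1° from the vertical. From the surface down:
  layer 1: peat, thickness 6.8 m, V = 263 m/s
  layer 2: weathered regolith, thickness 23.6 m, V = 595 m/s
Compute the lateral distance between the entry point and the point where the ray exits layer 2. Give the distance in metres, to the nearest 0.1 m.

Ray parameter p = sin 14.1° / 263 m/s = 9.2629e-04 s/m.
Layer 1: θ = 14.10°; offset = 6.8·tan 14.10° = 1.708 m.
Layer 2: sin θ = p·595 = 0.5511 → θ = 33.45°; offset = 23.6·tan 33.45° = 15.588 m.
Σ offsets = 17.296 m.

17.3 m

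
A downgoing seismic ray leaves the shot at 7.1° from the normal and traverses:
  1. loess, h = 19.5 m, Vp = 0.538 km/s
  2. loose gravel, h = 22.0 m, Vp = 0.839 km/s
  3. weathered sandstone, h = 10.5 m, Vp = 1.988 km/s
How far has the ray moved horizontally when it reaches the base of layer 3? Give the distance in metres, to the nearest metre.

p = sin θ₁/V₁ = sin 7.1°/0.538 = 2.2974e-01 s/km is conserved through the stack.
Layer 1: θ = 7.10°; offset = 19.5·tan 7.10° = 2.429 m.
Layer 2: sin θ = p·0.839 = 0.1928 → θ = 11.11°; offset = 22.0·tan 11.11° = 4.322 m.
Layer 3: sin θ = p·1.988 = 0.4567 → θ = 27.18°; offset = 10.5·tan 27.18° = 5.391 m.
Σ offsets = 12.141 m.

12 m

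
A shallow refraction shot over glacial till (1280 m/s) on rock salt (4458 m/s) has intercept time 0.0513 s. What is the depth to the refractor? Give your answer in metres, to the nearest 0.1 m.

h = tᵢ·V₁·V₂ / (2·√(V₂²−V₁²)).
√(V₂²−V₁²) = √(4458² − 1280²) = 4270.3 m/s.
h = 0.0513 s × 1280 × 4458 / (2 × 4270.3) = 34.28 m.

34.3 m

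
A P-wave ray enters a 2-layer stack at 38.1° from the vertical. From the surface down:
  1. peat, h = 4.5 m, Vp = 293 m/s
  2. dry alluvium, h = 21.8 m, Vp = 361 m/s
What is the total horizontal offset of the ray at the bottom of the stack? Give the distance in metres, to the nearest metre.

Apply Snell's law at each interface; in layer i the horizontal offset is hᵢ·tan θᵢ.
Layer 1: θ = 38.10°; offset = 4.5·tan 38.10° = 3.528 m.
Layer 2: sin θ = 361·sin 38.1°/293 = 0.7602, θ = 49.49°; offset = 21.8·tan 49.49° = 25.511 m.
Total horizontal offset = 29.040 m.

29 m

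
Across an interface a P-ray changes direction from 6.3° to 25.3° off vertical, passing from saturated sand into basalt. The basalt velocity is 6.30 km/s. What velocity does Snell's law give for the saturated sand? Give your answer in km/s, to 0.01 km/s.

1.62 km/s

sin 6.3° = 0.1097; sin 25.3° = 0.4274.
V₁ = V₂·(sin θ₁/sin θ₂) = 6.30·(0.1097/0.4274) = 1.62 km/s.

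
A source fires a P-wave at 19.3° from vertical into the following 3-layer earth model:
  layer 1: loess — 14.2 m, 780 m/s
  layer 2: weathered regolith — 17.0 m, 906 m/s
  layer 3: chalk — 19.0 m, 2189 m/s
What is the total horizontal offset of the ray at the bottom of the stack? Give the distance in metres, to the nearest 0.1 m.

59.2 m

Ray parameter p = sin 19.3° / 780 m/s = 4.2374e-04 s/m.
Layer 1: θ = 19.30°; offset = 14.2·tan 19.30° = 4.973 m.
Layer 2: sin θ = p·906 = 0.3839 → θ = 22.58°; offset = 17.0·tan 22.58° = 7.068 m.
Layer 3: sin θ = p·2189 = 0.9276 → θ = 68.06°; offset = 19.0·tan 68.06° = 47.163 m.
Σ offsets = 59.203 m.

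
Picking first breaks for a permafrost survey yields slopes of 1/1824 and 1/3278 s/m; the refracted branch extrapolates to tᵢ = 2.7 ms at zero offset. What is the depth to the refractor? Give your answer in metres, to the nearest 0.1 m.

3.0 m

θ_c = arcsin(1824/3278) = 33.81°; cos θ_c = 0.8309.
tᵢ = 2h cos θ_c/V₁ ⇒ h = tᵢ·V₁/(2 cos θ_c) = 0.0027·1824/(2·0.8309) = 2.96 m.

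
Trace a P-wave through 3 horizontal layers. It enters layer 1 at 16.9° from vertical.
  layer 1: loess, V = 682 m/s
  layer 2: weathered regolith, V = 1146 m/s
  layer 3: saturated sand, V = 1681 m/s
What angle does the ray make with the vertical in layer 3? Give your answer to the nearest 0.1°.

Ray parameter p = sin 16.9° / 682 = 4.2625e-04 s/m.
sin θ_3 = p·V_3 = 4.2625e-04 × 1681 = 0.7165.
θ_3 = 45.77° from the vertical.

45.8°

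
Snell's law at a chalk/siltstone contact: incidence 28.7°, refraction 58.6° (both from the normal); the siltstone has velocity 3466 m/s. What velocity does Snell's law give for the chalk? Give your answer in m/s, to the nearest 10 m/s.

sin 28.7° = 0.4802; sin 58.6° = 0.8536.
V₁ = V₂·(sin θ₁/sin θ₂) = 3466·(0.4802/0.8536) = 1950.04 m/s.

1950 m/s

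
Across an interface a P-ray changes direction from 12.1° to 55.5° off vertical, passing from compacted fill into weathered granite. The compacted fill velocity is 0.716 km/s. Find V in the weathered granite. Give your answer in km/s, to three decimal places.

2.815 km/s

sin 12.1° = 0.2096; sin 55.5° = 0.8241.
V₂ = V₁·(sin θ₂/sin θ₁) = 0.716·(0.8241/0.2096) = 2.815 km/s.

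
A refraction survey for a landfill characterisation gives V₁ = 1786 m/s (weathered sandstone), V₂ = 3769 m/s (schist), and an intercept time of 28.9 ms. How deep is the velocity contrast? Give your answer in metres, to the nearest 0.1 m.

29.3 m

h = tᵢ·V₁·V₂ / (2·√(V₂²−V₁²)).
√(V₂²−V₁²) = √(3769² − 1786²) = 3319.0 m/s.
h = 0.0289 s × 1786 × 3769 / (2 × 3319.0) = 29.31 m.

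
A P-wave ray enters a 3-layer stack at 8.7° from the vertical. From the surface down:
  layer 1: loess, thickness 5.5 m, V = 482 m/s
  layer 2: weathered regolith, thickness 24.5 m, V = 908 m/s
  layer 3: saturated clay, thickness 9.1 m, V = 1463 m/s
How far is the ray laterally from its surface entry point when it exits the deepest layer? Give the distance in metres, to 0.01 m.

p = sin θ₁/V₁ = sin 8.7°/482 = 3.1382e-04 s/m is conserved through the stack.
Layer 1: θ = 8.70°; offset = 5.5·tan 8.70° = 0.8416 m.
Layer 2: sin θ = p·908 = 0.2849 → θ = 16.56°; offset = 24.5·tan 16.56° = 7.2832 m.
Layer 3: sin θ = p·1463 = 0.4591 → θ = 27.33°; offset = 9.1·tan 27.33° = 4.7029 m.
Summing the layer offsets gives 12.8277 m.

12.83 m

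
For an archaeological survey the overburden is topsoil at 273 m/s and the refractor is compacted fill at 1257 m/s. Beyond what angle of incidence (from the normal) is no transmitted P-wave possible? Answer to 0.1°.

At critical incidence the refracted ray runs along the interface (θ₂ = 90°), so sin θ_c = V₁/V₂.
θ_c = arcsin(273/1257) = arcsin 0.2172 = 12.54°.

12.5°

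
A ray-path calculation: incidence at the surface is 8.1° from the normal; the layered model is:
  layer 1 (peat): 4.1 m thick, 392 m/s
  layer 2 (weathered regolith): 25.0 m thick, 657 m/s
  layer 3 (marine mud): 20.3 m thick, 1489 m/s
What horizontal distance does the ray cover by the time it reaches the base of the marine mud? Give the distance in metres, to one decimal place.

19.5 m

Apply Snell's law at each interface; in layer i the horizontal offset is hᵢ·tan θᵢ.
Layer 1: θ = 8.10°; offset = 4.1·tan 8.10° = 0.584 m.
Layer 2: sin θ = 657·sin 8.1°/392 = 0.2362, θ = 13.66°; offset = 25.0·tan 13.66° = 6.076 m.
Layer 3: sin θ = 1489·sin 8.1°/392 = 0.5352, θ = 32.36°; offset = 20.3·tan 32.36° = 12.862 m.
Total horizontal offset = 19.521 m.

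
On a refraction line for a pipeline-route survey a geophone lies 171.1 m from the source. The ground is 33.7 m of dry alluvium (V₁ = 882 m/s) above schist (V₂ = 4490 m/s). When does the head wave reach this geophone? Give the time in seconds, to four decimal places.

0.1130 s

t = x/V₂ + 2h·√(V₂²−V₁²)/(V₁V₂).
√(V₂²−V₁²) = √(4490²−882²) = 4402.5 m/s; delay term = 2·33.7·4402.5/(882·4490) = 0.07493 s.
t = 171.1/4490 + 0.07493 = 0.11304 s.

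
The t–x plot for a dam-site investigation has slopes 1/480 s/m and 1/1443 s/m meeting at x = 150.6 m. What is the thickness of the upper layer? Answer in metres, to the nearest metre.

h = (x_cross/2)·√((V₂−V₁)/(V₂+V₁)).
(V₂−V₁)/(V₂+V₁) = (1443−480)/(1443+480) = 0.5008; √ = 0.7077.
h = (150.6/2)·0.7077 = 53.29 m.

53 m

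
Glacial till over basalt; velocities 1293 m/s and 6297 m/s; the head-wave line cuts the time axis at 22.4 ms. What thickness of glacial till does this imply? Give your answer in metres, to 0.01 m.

θ_c = arcsin(1293/6297) = 11.85°; cos θ_c = 0.9787.
tᵢ = 2h cos θ_c/V₁ ⇒ h = tᵢ·V₁/(2 cos θ_c) = 0.0224·1293/(2·0.9787) = 14.80 m.

14.80 m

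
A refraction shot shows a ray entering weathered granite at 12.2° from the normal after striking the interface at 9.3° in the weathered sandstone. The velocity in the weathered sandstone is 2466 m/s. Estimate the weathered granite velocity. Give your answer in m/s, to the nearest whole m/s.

sin 9.3° = 0.1616; sin 12.2° = 0.2113.
V₂ = V₁·(sin θ₂/sin θ₁) = 2466·(0.2113/0.1616) = 3224.72 m/s.

3225 m/s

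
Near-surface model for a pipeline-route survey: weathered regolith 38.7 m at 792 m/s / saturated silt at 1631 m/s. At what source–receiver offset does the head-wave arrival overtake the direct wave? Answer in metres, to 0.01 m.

131.53 m

θ_c = arcsin(792/1631) = 29.05°, so cos θ_c = 0.8742 and tᵢ = 2h cos θ_c/V₁ = 0.0854 s.
At crossover x/V₁ = x/V₂ + tᵢ ⇒ x = tᵢ/(1/V₁ − 1/V₂) = 0.08543/(1.2626e-03 − 6.1312e-04) = 131.53 m.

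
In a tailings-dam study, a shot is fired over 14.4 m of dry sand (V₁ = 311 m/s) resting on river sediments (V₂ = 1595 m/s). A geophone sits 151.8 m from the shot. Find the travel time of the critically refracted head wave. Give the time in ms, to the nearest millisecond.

186 ms

t = x/V₂ + 2h·√(V₂²−V₁²)/(V₁V₂).
√(V₂²−V₁²) = √(1595²−311²) = 1564.4 m/s; delay term = 2·14.4·1564.4/(311·1595) = 0.09083 s.
t = 151.8/1595 + 0.09083 = 0.18600 s.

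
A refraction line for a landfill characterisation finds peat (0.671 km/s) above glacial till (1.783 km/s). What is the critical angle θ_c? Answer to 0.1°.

22.1°

At critical incidence the refracted ray runs along the interface (θ₂ = 90°), so sin θ_c = V₁/V₂.
θ_c = arcsin(0.671/1.783) = arcsin 0.3763 = 22.11°.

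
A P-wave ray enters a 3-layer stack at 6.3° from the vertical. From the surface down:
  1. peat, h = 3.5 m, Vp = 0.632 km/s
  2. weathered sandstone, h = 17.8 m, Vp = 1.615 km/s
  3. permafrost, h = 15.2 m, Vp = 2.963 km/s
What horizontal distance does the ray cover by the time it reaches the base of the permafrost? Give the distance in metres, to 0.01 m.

14.71 m

Ray parameter p = sin 6.3° / 0.632 km/s = 1.7363e-01 s/km.
Layer 1: θ = 6.30°; offset = 3.5·tan 6.30° = 0.3864 m.
Layer 2: sin θ = p·1.615 = 0.2804 → θ = 16.28°; offset = 17.8·tan 16.28° = 5.2000 m.
Layer 3: sin θ = p·2.963 = 0.5145 → θ = 30.96°; offset = 15.2·tan 30.96° = 9.1193 m.
Summing the layer offsets gives 14.7057 m.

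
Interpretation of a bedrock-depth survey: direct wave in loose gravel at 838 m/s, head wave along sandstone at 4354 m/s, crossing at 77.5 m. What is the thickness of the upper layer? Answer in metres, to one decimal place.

x_cross = 2h·√((V₂+V₁)/(V₂−V₁)) → h = x_cross / (2·√((V₂+V₁)/(V₂−V₁))).
√((V₂+V₁)/(V₂−V₁)) = √((4354+838)/(4354−838)) = 1.2152.
h = 77.5 / (2·1.2152) = 31.89 m.

31.9 m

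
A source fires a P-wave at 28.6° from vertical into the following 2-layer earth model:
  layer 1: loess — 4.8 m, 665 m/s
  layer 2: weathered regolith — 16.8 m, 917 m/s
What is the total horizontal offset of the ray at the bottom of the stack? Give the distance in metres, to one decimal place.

Apply Snell's law at each interface; in layer i the horizontal offset is hᵢ·tan θᵢ.
Layer 1: θ = 28.60°; offset = 4.8·tan 28.60° = 2.617 m.
Layer 2: sin θ = 917·sin 28.6°/665 = 0.6601, θ = 41.31°; offset = 16.8·tan 41.31° = 14.763 m.
Total horizontal offset = 17.380 m.

17.4 m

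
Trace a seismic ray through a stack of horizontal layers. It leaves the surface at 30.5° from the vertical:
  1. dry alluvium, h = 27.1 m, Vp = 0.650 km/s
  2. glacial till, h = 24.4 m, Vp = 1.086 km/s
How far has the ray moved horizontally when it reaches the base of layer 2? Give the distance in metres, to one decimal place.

55.0 m

p = sin θ₁/V₁ = sin 30.5°/0.650 = 7.8083e-01 s/km is conserved through the stack.
Layer 1: θ = 30.50°; offset = 27.1·tan 30.50° = 15.963 m.
Layer 2: sin θ = p·1.086 = 0.8480 → θ = 57.99°; offset = 24.4·tan 57.99° = 39.037 m.
Summing the layer offsets gives 55.000 m.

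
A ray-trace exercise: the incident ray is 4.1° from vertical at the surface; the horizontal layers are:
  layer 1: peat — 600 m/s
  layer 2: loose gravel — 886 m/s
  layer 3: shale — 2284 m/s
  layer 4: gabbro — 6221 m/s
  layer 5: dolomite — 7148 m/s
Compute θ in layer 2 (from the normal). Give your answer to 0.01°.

6.06°

Snell's law across each interface conserves sin θ / V, so sin θ_2 = V_2·sin θ₁/V₁.
sin θ_2 = 886 × sin 4.1° / 600 = 0.1056.
θ_2 = 6.06° from the vertical.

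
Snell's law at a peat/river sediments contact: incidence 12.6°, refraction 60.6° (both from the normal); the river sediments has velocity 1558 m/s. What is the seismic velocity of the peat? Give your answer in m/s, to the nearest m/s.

sin 12.6° = 0.2181; sin 60.6° = 0.8712.
V₁ = V₂·(sin θ₁/sin θ₂) = 1558·(0.2181/0.8712) = 390.11 m/s.

390 m/s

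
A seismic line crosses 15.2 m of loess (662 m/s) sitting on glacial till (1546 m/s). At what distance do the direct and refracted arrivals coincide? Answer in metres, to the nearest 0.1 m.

48.0 m

x_cross = 2h·√((V₂+V₁)/(V₂−V₁)).
(V₂+V₁)/(V₂−V₁) = (1546+662)/(1546−662) = 2.4977; √ = 1.5804.
x_cross = 2·15.2·1.5804 = 48.04 m.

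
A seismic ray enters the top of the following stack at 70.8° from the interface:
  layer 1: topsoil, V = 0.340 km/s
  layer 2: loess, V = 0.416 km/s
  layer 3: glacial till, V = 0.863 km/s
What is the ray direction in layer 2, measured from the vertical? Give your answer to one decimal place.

From the normal: θ₁ = 90° − 70.8° = 19.2°.
Ray parameter p = sin 19.2° / 0.340 = 9.6725e-01 s/km.
sin θ_2 = p·V_2 = 9.6725e-01 × 0.416 = 0.4024.
θ_2 = arcsin 0.4024 = 23.73°.

23.7°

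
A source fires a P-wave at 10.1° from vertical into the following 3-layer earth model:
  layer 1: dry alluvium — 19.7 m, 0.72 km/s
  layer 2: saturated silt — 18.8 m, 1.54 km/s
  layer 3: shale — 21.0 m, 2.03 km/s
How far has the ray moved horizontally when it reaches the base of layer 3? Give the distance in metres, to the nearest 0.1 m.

23.1 m

Ray parameter p = sin 10.1° / 0.72 km/s = 2.4356e-01 s/km.
Layer 1: θ = 10.10°; offset = 19.7·tan 10.10° = 3.509 m.
Layer 2: sin θ = p·1.54 = 0.3751 → θ = 22.03°; offset = 18.8·tan 22.03° = 7.607 m.
Layer 3: sin θ = p·2.03 = 0.4944 → θ = 29.63°; offset = 21.0·tan 29.63° = 11.945 m.
Σ offsets = 23.062 m.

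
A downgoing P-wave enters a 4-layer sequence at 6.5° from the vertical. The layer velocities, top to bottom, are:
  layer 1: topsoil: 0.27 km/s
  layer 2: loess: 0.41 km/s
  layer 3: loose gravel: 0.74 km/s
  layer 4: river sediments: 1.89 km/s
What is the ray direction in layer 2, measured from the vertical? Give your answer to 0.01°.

9.90°

Snell's law across each interface conserves sin θ / V, so sin θ_2 = V_2·sin θ₁/V₁.
sin θ_2 = 0.41 × sin 6.5° / 0.27 = 0.1719.
θ_2 = 9.90° from the vertical.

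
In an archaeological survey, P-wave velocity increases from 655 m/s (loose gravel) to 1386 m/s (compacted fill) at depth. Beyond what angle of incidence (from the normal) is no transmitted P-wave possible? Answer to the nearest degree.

Critical incidence: sin θ_c = V₁/V₂ = 655/1386 = 0.4726.
θ_c = arcsin 0.4726 = 28.20°.

28°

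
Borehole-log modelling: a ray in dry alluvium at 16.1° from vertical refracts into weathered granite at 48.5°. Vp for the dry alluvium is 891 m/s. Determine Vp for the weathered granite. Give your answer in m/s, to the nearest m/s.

2406 m/s

sin 16.1° = 0.2773; sin 48.5° = 0.7490.
V₂ = V₁·(sin θ₂/sin θ₁) = 891·(0.7490/0.2773) = 2406.36 m/s.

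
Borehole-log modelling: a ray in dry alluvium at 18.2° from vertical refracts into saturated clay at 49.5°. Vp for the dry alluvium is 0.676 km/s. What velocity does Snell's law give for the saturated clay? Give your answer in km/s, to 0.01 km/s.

sin 18.2° = 0.3123; sin 49.5° = 0.7604.
V₂ = V₁·(sin θ₂/sin θ₁) = 0.676·(0.7604/0.3123) = 1.65 km/s.

1.65 km/s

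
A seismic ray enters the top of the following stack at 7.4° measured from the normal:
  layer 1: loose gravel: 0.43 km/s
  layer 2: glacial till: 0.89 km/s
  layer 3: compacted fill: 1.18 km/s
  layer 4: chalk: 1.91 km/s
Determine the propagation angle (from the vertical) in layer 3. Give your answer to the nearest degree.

Ray parameter p = sin 7.4° / 0.43 = 2.9952e-01 s/km.
sin θ_3 = p·V_3 = 2.9952e-01 × 1.18 = 0.3534.
θ_3 = 20.70° from the vertical.

21°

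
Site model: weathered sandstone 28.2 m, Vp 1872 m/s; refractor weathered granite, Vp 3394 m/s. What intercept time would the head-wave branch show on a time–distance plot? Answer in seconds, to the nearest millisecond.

0.025 s

θ_c = arcsin(V₁/V₂) = arcsin(1872/3394) = 33.47°; cos θ_c = 0.8341.
tᵢ = 2h·cos θ_c / V₁ = 2·28.2·0.8341 / 1872 = 0.02513 s.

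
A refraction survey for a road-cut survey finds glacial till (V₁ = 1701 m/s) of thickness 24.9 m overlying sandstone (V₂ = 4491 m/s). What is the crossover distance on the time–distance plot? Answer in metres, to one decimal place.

74.2 m

θ_c = arcsin(1701/4491) = 22.26°, so cos θ_c = 0.9255 and tᵢ = 2h cos θ_c/V₁ = 0.0271 s.
At crossover x/V₁ = x/V₂ + tᵢ ⇒ x = tᵢ/(1/V₁ − 1/V₂) = 0.02710/(5.8789e-04 − 2.2267e-04) = 74.19 m.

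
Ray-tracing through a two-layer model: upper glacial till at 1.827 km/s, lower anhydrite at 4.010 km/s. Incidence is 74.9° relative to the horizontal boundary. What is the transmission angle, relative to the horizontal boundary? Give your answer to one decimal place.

55.1°

Convert to the normal: θ₁ = 90° − 74.9° = 15.1°.
sin θ₁/V₁ = sin θ₂/V₂ ⇒ sin θ₂ = 4.010·sin 15.1°/1.827 = 4.010·0.2605/1.827 = 0.5718.
θ₂ = arcsin 0.5718 = 34.87° from the normal.
From the interface: 90° − 34.87° = 55.13°.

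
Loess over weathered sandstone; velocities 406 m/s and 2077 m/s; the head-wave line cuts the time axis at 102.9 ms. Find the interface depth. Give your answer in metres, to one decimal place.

θ_c = arcsin(406/2077) = 11.27°; cos θ_c = 0.9807.
tᵢ = 2h cos θ_c/V₁ ⇒ h = tᵢ·V₁/(2 cos θ_c) = 0.1029·406/(2·0.9807) = 21.30 m.

21.3 m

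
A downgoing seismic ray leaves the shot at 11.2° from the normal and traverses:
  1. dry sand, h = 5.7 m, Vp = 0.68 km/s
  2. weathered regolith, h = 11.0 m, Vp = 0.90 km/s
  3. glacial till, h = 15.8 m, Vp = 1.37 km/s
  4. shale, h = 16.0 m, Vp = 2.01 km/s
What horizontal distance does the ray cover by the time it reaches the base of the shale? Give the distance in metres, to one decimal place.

22.0 m

Apply Snell's law at each interface; in layer i the horizontal offset is hᵢ·tan θᵢ.
Layer 1: θ = 11.20°; offset = 5.7·tan 11.20° = 1.129 m.
Layer 2: sin θ = 0.90·sin 11.2°/0.68 = 0.2571, θ = 14.90°; offset = 11.0·tan 14.90° = 2.926 m.
Layer 3: sin θ = 1.37·sin 11.2°/0.68 = 0.3913, θ = 23.04°; offset = 15.8·tan 23.04° = 6.719 m.
Layer 4: sin θ = 2.01·sin 11.2°/0.68 = 0.5741, θ = 35.04°; offset = 16.0·tan 35.04° = 11.220 m.
Total horizontal offset = 21.993 m.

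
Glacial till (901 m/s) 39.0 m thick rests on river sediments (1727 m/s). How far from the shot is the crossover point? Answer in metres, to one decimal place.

θ_c = arcsin(901/1727) = 31.45°, so cos θ_c = 0.8531 and tᵢ = 2h cos θ_c/V₁ = 0.0739 s.
At crossover x/V₁ = x/V₂ + tᵢ ⇒ x = tᵢ/(1/V₁ − 1/V₂) = 0.07386/(1.1099e-03 − 5.7904e-04) = 139.13 m.

139.1 m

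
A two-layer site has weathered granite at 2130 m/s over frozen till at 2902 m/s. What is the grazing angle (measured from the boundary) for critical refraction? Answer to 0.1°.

42.8°

Critical incidence: sin θ_c = V₁/V₂ = 2130/2902 = 0.7340.
θ_c = arcsin 0.7340 = 47.22°.
Measured from the interface: 90° − 47.22° = 42.78°.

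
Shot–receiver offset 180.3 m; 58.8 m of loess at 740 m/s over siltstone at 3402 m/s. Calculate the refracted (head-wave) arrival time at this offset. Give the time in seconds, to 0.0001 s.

θ_c = arcsin(V₁/V₂) = arcsin(740/3402) = 12.56°, cos θ_c = 0.9761.
Intercept time tᵢ = 2h cos θ_c / V₁ = 2·58.8·0.9761/740 = 0.15511 s.
t = x/V₂ + tᵢ = 180.3/3402 + 0.15511 = 0.20811 s.

0.2081 s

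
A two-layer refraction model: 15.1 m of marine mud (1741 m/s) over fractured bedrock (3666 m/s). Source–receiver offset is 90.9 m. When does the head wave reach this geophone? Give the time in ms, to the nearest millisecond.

40 ms

θ_c = arcsin(V₁/V₂) = arcsin(1741/3666) = 28.35°, cos θ_c = 0.8800.
Intercept time tᵢ = 2h cos θ_c / V₁ = 2·15.1·0.8800/1741 = 0.01527 s.
t = x/V₂ + tᵢ = 90.9/3666 + 0.01527 = 0.04006 s.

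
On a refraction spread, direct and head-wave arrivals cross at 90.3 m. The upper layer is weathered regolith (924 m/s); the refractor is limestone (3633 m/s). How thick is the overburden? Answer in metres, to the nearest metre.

x_cross = 2h·√((V₂+V₁)/(V₂−V₁)) → h = x_cross / (2·√((V₂+V₁)/(V₂−V₁))).
√((V₂+V₁)/(V₂−V₁)) = √((3633+924)/(3633−924)) = 1.2970.
h = 90.3 / (2·1.2970) = 34.81 m.

35 m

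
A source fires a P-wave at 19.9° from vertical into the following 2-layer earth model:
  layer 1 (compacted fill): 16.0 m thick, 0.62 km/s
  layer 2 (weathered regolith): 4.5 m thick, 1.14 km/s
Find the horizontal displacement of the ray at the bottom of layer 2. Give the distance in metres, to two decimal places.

Apply Snell's law at each interface; in layer i the horizontal offset is hᵢ·tan θᵢ.
Layer 1: θ = 19.90°; offset = 16.0·tan 19.90° = 5.7919 m.
Layer 2: sin θ = 1.14·sin 19.9°/0.62 = 0.6259, θ = 38.75°; offset = 4.5·tan 38.75° = 3.6110 m.
Summing the layer offsets gives 9.4029 m.

9.40 m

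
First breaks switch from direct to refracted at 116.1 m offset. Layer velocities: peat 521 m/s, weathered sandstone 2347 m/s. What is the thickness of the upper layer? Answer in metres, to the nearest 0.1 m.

46.3 m

h = (x_cross/2)·√((V₂−V₁)/(V₂+V₁)).
(V₂−V₁)/(V₂+V₁) = (2347−521)/(2347+521) = 0.6367; √ = 0.7979.
h = (116.1/2)·0.7979 = 46.32 m.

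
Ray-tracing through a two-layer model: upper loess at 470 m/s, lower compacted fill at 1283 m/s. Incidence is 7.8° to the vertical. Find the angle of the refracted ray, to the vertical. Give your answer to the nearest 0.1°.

21.7°

sin θ₁/V₁ = sin θ₂/V₂ ⇒ sin θ₂ = 1283·sin 7.8°/470 = 1283·0.1357/470 = 0.3705.
θ₂ = arcsin 0.3705 = 21.74° from the normal.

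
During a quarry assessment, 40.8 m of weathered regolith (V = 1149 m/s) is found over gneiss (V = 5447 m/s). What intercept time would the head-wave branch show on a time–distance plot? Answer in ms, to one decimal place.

θ_c = arcsin(V₁/V₂) = arcsin(1149/5447) = 12.18°; cos θ_c = 0.9775.
tᵢ = 2h·cos θ_c / V₁ = 2·40.8·0.9775 / 1149 = 0.06942 s.

69.4 ms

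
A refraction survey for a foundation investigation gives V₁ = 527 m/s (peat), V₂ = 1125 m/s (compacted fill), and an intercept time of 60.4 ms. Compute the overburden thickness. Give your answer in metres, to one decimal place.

θ_c = arcsin(527/1125) = 27.93°; cos θ_c = 0.8835.
tᵢ = 2h cos θ_c/V₁ ⇒ h = tᵢ·V₁/(2 cos θ_c) = 0.0604·527/(2·0.8835) = 18.01 m.

18.0 m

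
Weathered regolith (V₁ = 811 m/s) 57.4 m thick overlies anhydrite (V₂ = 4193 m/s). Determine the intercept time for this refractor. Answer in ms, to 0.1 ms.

tᵢ = 2h·√(V₂²−V₁²)/(V₁V₂).
√(V₂²−V₁²) = √(4193²−811²) = 4113.8 m/s.
tᵢ = 2·57.4·4113.8/(811·4193) = 0.13888 s.

138.9 ms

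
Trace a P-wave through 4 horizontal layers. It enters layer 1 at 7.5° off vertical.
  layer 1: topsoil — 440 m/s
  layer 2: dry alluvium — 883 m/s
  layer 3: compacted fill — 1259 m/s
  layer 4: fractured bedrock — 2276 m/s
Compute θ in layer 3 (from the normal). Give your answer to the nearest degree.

Snell's law across each interface conserves sin θ / V, so sin θ_3 = V_3·sin θ₁/V₁.
sin θ_3 = 1259 × sin 7.5° / 440 = 0.3735.
θ_3 = arcsin 0.3735 = 21.93°.

22°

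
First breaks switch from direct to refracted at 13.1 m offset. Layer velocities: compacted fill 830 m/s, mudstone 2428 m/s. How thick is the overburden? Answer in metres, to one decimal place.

x_cross = 2h·√((V₂+V₁)/(V₂−V₁)) → h = x_cross / (2·√((V₂+V₁)/(V₂−V₁))).
√((V₂+V₁)/(V₂−V₁)) = √((2428+830)/(2428−830)) = 1.4279.
h = 13.1 / (2·1.4279) = 4.59 m.

4.6 m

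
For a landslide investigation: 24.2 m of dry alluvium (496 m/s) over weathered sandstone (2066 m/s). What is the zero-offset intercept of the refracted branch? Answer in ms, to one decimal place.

94.7 ms

tᵢ = 2h·√(V₂²−V₁²)/(V₁V₂).
√(V₂²−V₁²) = √(2066²−496²) = 2005.6 m/s.
tᵢ = 2·24.2·2005.6/(496·2066) = 0.09473 s.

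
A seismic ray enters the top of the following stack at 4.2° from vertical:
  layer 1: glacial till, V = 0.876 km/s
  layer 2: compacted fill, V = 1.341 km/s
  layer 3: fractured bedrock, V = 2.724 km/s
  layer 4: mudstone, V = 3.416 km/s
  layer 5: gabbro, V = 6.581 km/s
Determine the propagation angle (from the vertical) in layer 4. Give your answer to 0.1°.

Ray parameter p = sin 4.2° / 0.876 = 8.3605e-02 s/km.
sin θ_4 = p·V_4 = 8.3605e-02 × 3.416 = 0.2856.
θ_4 = arcsin 0.2856 = 16.59°.

16.6°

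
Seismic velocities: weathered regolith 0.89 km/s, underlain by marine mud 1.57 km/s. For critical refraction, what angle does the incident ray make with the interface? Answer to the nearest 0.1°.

At critical incidence the refracted ray runs along the interface (θ₂ = 90°), so sin θ_c = V₁/V₂.
θ_c = arcsin(0.89/1.57) = arcsin 0.5669 = 34.53°.
Measured from the interface: 90° − 34.53° = 55.47°.

55.5°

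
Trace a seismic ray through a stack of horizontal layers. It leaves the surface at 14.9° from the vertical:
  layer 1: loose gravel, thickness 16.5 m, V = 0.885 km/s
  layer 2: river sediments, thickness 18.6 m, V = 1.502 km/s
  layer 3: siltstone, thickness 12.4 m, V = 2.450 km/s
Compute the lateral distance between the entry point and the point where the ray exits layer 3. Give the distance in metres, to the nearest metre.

26 m

Ray parameter p = sin 14.9° / 0.885 km/s = 2.9055e-01 s/km.
Layer 1: θ = 14.90°; offset = 16.5·tan 14.90° = 4.390 m.
Layer 2: sin θ = p·1.502 = 0.4364 → θ = 25.87°; offset = 18.6·tan 25.87° = 9.021 m.
Layer 3: sin θ = p·2.450 = 0.7118 → θ = 45.38°; offset = 12.4·tan 45.38° = 12.568 m.
Summing the layer offsets gives 25.979 m.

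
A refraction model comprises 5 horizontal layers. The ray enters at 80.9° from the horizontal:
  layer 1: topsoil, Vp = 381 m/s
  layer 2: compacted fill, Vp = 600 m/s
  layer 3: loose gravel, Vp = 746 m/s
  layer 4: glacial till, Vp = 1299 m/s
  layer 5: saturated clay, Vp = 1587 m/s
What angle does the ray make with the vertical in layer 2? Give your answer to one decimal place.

From the normal: θ₁ = 90° − 80.9° = 9.1°.
Snell's law across each interface conserves sin θ / V, so sin θ_2 = V_2·sin θ₁/V₁.
sin θ_2 = 600 × sin 9.1° / 381 = 0.2491.
θ_2 = arcsin 0.2491 = 14.42°.

14.4°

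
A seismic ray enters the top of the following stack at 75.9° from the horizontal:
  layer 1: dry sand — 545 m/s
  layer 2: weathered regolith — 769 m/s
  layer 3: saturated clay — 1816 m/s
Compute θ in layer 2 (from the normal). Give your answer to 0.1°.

20.1°

From the normal: θ₁ = 90° − 75.9° = 14.1°.
Ray parameter p = sin 14.1° / 545 = 4.4700e-04 s/m.
sin θ_2 = p·V_2 = 4.4700e-04 × 769 = 0.3437.
θ_2 = arcsin 0.3437 = 20.11°.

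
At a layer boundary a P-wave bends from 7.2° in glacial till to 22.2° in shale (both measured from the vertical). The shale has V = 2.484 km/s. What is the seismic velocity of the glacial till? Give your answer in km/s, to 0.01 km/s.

Snell's law: sin 7.2°/V₁ = sin 22.2°/V₂.
V₁ = V₂·sin 7.2°/sin 22.2° = 2.484 × 0.3317 = 0.82 km/s.

0.82 km/s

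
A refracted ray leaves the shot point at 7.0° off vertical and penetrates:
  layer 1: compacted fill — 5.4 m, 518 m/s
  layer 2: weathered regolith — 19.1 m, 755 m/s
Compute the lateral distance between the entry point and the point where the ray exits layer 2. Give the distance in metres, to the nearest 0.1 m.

4.1 m

p = sin θ₁/V₁ = sin 7.0°/518 = 2.3527e-04 s/m is conserved through the stack.
Layer 1: θ = 7.00°; offset = 5.4·tan 7.00° = 0.663 m.
Layer 2: sin θ = p·755 = 0.1776 → θ = 10.23°; offset = 19.1·tan 10.23° = 3.448 m.
Σ offsets = 4.111 m.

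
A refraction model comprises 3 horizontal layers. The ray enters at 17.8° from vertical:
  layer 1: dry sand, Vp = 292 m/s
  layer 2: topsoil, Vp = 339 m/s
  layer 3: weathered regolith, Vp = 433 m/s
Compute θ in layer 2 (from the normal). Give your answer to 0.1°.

20.8°

Snell's law across each interface conserves sin θ / V, so sin θ_2 = V_2·sin θ₁/V₁.
sin θ_2 = 339 × sin 17.8° / 292 = 0.3549.
θ_2 = arcsin 0.3549 = 20.79°.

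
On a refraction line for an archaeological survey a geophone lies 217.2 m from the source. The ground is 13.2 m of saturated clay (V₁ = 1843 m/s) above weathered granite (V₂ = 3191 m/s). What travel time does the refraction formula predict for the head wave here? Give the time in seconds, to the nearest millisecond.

0.080 s

t = x/V₂ + 2h·√(V₂²−V₁²)/(V₁V₂).
√(V₂²−V₁²) = √(3191²−1843²) = 2605.0 m/s; delay term = 2·13.2·2605.0/(1843·3191) = 0.01169 s.
t = 217.2/3191 + 0.01169 = 0.07976 s.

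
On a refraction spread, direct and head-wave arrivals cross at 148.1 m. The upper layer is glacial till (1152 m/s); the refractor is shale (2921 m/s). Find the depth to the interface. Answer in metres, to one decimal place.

48.8 m

h = (x_cross/2)·√((V₂−V₁)/(V₂+V₁)).
(V₂−V₁)/(V₂+V₁) = (2921−1152)/(2921+1152) = 0.4343; √ = 0.6590.
h = (148.1/2)·0.6590 = 48.80 m.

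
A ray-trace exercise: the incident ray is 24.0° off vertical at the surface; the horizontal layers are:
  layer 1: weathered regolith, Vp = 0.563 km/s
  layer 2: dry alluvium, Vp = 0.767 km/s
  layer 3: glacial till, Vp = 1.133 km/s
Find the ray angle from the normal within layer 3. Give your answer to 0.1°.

Snell's law across each interface conserves sin θ / V, so sin θ_3 = V_3·sin θ₁/V₁.
sin θ_3 = 1.133 × sin 24.0° / 0.563 = 0.8185.
θ_3 = arcsin 0.8185 = 54.94°.

54.9°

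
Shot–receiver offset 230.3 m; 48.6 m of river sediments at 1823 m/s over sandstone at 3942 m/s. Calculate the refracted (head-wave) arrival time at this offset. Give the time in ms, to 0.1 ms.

θ_c = arcsin(V₁/V₂) = arcsin(1823/3942) = 27.55°, cos θ_c = 0.8866.
Intercept time tᵢ = 2h cos θ_c / V₁ = 2·48.6·0.8866/1823 = 0.04727 s.
t = x/V₂ + tᵢ = 230.3/3942 + 0.04727 = 0.10570 s.

105.7 ms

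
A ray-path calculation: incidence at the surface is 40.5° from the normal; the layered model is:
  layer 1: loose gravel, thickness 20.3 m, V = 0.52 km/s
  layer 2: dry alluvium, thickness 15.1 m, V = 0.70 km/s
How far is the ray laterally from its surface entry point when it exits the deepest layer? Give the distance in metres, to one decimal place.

44.5 m

p = sin θ₁/V₁ = sin 40.5°/0.52 = 1.2489e+00 s/km is conserved through the stack.
Layer 1: θ = 40.50°; offset = 20.3·tan 40.50° = 17.338 m.
Layer 2: sin θ = p·0.70 = 0.8743 → θ = 60.96°; offset = 15.1·tan 60.96° = 27.193 m.
Total horizontal offset = 44.531 m.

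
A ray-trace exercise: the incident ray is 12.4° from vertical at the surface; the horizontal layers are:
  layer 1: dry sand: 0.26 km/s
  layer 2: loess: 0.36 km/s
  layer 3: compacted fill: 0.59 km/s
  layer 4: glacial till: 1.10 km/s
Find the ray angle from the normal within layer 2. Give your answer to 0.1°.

Ray parameter p = sin 12.4° / 0.26 = 8.2591e-01 s/km.
sin θ_2 = p·V_2 = 8.2591e-01 × 0.36 = 0.2973.
θ_2 = arcsin 0.2973 = 17.30°.

17.3°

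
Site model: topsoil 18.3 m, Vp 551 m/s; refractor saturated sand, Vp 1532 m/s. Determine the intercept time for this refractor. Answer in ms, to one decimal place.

62.0 ms

θ_c = arcsin(V₁/V₂) = arcsin(551/1532) = 21.08°; cos θ_c = 0.9331.
tᵢ = 2h·cos θ_c / V₁ = 2·18.3·0.9331 / 551 = 0.06198 s.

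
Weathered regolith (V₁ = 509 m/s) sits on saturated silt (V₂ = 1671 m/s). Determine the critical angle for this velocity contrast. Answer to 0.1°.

17.7°

Critical incidence: sin θ_c = V₁/V₂ = 509/1671 = 0.3046.
θ_c = arcsin 0.3046 = 17.73°.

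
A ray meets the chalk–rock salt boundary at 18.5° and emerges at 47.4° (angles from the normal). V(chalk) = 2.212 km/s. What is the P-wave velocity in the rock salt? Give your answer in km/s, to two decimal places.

Snell's law: sin 18.5°/V₁ = sin 47.4°/V₂.
V₂ = V₁·sin 47.4°/sin 18.5° = 2.212 × 2.3198 = 5.13 km/s.

5.13 km/s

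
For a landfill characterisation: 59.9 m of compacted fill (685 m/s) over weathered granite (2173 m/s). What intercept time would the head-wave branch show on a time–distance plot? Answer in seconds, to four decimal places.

θ_c = arcsin(V₁/V₂) = arcsin(685/2173) = 18.37°; cos θ_c = 0.9490.
tᵢ = 2h·cos θ_c / V₁ = 2·59.9·0.9490 / 685 = 0.16597 s.

0.1660 s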